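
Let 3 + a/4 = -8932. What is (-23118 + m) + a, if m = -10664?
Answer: -69522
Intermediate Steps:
a = -35740 (a = -12 + 4*(-8932) = -12 - 35728 = -35740)
(-23118 + m) + a = (-23118 - 10664) - 35740 = -33782 - 35740 = -69522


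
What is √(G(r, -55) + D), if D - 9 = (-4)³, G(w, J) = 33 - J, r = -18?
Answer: √33 ≈ 5.7446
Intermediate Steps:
D = -55 (D = 9 + (-4)³ = 9 - 64 = -55)
√(G(r, -55) + D) = √((33 - 1*(-55)) - 55) = √((33 + 55) - 55) = √(88 - 55) = √33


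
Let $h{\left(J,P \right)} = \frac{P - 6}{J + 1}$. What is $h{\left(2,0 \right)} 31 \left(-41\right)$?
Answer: $2542$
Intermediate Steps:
$h{\left(J,P \right)} = \frac{-6 + P}{1 + J}$
$h{\left(2,0 \right)} 31 \left(-41\right) = \frac{-6 + 0}{1 + 2} \cdot 31 \left(-41\right) = \frac{1}{3} \left(-6\right) 31 \left(-41\right) = \left(-2\right) 31 \left(-41\right) = \left(-62\right) \left(-41\right) = 2542$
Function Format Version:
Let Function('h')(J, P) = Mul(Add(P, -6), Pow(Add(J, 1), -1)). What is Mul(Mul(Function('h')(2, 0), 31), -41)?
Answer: 2542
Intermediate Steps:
Function('h')(J, P) = Mul(Pow(Add(1, J), -1), Add(-6, P)) (Function('h')(J, P) = Mul(Add(-6, P), Pow(Add(1, J), -1)) = Mul(Pow(Add(1, J), -1), Add(-6, P)))
Mul(Mul(Function('h')(2, 0), 31), -41) = Mul(Mul(Mul(Pow(Add(1, 2), -1), Add(-6, 0)), 31), -41) = Mul(Mul(Mul(Pow(3, -1), -6), 31), -41) = Mul(Mul(Mul(Rational(1, 3), -6), 31), -41) = Mul(Mul(-2, 31), -41) = Mul(-62, -41) = 2542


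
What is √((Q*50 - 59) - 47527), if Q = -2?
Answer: I*√47686 ≈ 218.37*I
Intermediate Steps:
√((Q*50 - 59) - 47527) = √((-2*50 - 59) - 47527) = √((-100 - 59) - 47527) = √(-159 - 47527) = √(-47686) = I*√47686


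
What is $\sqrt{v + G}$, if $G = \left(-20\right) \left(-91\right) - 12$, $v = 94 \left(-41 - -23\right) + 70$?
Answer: $\sqrt{186} \approx 13.638$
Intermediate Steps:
$v = -1622$ ($v = 94 \left(-41 + 23\right) + 70 = 94 \left(-18\right) + 70 = -1692 + 70 = -1622$)
$G = 1808$ ($G = 1820 - 12 = 1808$)
$\sqrt{v + G} = \sqrt{-1622 + 1808} = \sqrt{186}$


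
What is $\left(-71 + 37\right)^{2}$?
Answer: $1156$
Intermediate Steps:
$\left(-71 + 37\right)^{2} = \left(-34\right)^{2} = 1156$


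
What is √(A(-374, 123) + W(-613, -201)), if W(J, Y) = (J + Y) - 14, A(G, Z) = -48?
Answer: 2*I*√219 ≈ 29.597*I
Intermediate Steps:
W(J, Y) = -14 + J + Y
√(A(-374, 123) + W(-613, -201)) = √(-48 + (-14 - 613 - 201)) = √(-48 - 828) = √(-876) = 2*I*√219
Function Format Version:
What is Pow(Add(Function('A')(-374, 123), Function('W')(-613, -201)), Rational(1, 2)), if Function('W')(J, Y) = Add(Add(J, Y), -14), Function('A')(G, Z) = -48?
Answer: Mul(2, I, Pow(219, Rational(1, 2))) ≈ Mul(29.597, I)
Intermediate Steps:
Function('W')(J, Y) = Add(-14, J, Y)
Pow(Add(Function('A')(-374, 123), Function('W')(-613, -201)), Rational(1, 2)) = Pow(Add(-48, Add(-14, -613, -201)), Rational(1, 2)) = Pow(Add(-48, -828), Rational(1, 2)) = Pow(-876, Rational(1, 2)) = Mul(2, I, Pow(219, Rational(1, 2)))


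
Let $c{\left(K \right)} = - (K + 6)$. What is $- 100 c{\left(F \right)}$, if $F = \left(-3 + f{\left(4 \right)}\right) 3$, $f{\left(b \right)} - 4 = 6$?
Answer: $2700$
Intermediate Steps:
$f{\left(b \right)} = 10$ ($f{\left(b \right)} = 4 + 6 = 10$)
$F = 21$ ($F = \left(-3 + 10\right) 3 = 7 \cdot 3 = 21$)
$c{\left(K \right)} = -6 - K$ ($c{\left(K \right)} = - (6 + K) = -6 - K$)
$- 100 c{\left(F \right)} = - 100 \left(-6 - 21\right) = \left(-100\right) \left(-27\right) = 2700$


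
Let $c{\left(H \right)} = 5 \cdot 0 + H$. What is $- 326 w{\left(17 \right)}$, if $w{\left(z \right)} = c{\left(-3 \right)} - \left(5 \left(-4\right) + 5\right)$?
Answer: $-3912$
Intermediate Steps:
$c{\left(H \right)} = H$ ($c{\left(H \right)} = 0 + H = H$)
$w{\left(z \right)} = 12$ ($w{\left(z \right)} = -3 - \left(5 \left(-4\right) + 5\right) = -3 - \left(-20 + 5\right) = -3 - -15 = -3 + 15 = 12$)
$- 326 w{\left(17 \right)} = \left(-326\right) 12 = -3912$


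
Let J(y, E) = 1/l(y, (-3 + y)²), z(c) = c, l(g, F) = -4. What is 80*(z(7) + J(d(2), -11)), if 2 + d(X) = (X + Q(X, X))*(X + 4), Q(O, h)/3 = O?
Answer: 540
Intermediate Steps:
Q(O, h) = 3*O
d(X) = -2 + 4*X*(4 + X) (d(X) = -2 + (X + 3*X)*(X + 4) = -2 + (4*X)*(4 + X) = -2 + 4*X*(4 + X))
J(y, E) = -¼ (J(y, E) = 1/(-4) = -¼)
80*(z(7) + J(d(2), -11)) = 80*(7 - ¼) = 80*(27/4) = 540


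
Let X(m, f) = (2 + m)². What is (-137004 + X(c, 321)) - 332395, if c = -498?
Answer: -223383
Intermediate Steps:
(-137004 + X(c, 321)) - 332395 = (-137004 + (2 - 498)²) - 332395 = (-137004 + (-496)²) - 332395 = (-137004 + 246016) - 332395 = 109012 - 332395 = -223383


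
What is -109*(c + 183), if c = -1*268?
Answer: 9265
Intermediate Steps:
c = -268
-109*(c + 183) = -109*(-268 + 183) = -109*(-85) = 9265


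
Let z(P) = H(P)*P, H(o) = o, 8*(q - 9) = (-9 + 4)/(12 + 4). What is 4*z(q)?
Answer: 1315609/4096 ≈ 321.19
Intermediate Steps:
q = 1147/128 (q = 9 + ((-9 + 4)/(12 + 4))/8 = 9 + (-5/16)/8 = 9 + (-5*1/16)/8 = 9 + (1/8)*(-5/16) = 9 - 5/128 = 1147/128 ≈ 8.9609)
z(P) = P**2 (z(P) = P*P = P**2)
4*z(q) = 4*(1147/128)**2 = 4*(1315609/16384) = 1315609/4096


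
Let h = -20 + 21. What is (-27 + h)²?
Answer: 676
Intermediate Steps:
h = 1
(-27 + h)² = (-27 + 1)² = (-26)² = 676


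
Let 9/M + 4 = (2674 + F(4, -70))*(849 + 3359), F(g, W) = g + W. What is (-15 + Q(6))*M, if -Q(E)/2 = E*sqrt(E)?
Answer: -27/2194892 - 27*sqrt(6)/2743615 ≈ -3.6407e-5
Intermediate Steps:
Q(E) = -2*E**(3/2) (Q(E) = -2*E*sqrt(E) = -2*E**(3/2))
F(g, W) = W + g
M = 9/10974460 (M = 9/(-4 + (2674 + (-70 + 4))*(849 + 3359)) = 9/(-4 + (2674 - 66)*4208) = 9/(-4 + 2608*4208) = 9/(-4 + 10974464) = 9/10974460 ≈ 8.2009e-7)
(-15 + Q(6))*M = (-15 - 12*sqrt(6))*(9/10974460) = -27/2194892 - 27*sqrt(6)/2743615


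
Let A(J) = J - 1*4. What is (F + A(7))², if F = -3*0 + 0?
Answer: 9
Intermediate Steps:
F = 0 (F = 0 + 0 = 0)
A(J) = -4 + J (A(J) = J - 4 = -4 + J)
(F + A(7))² = (0 + (-4 + 7))² = (0 + 3)² = 3² = 9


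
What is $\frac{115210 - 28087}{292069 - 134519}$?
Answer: $\frac{87123}{157550} \approx 0.55299$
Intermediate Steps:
$\frac{115210 - 28087}{292069 - 134519} = \frac{87123}{157550}$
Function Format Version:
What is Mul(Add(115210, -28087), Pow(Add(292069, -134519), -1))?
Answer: Rational(87123, 157550) ≈ 0.55299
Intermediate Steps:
Mul(Add(115210, -28087), Pow(Add(292069, -134519), -1)) = Mul(87123, Pow(157550, -1)) = Mul(87123, Rational(1, 157550)) = Rational(87123, 157550)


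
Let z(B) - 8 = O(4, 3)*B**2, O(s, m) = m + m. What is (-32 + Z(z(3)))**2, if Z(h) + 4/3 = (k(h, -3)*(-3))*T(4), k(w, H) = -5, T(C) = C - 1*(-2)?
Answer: 28900/9 ≈ 3211.1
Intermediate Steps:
O(s, m) = 2*m
T(C) = 2 + C (T(C) = C + 2 = 2 + C)
z(B) = 8 + 6*B**2 (z(B) = 8 + (2*3)*B**2 = 8 + 6*B**2)
Z(h) = 266/3 (Z(h) = -4/3 + (-5*(-3))*(2 + 4) = -4/3 + 15*6 = -4/3 + 90 = 266/3)
(-32 + Z(z(3)))**2 = (-32 + 266/3)**2 = (170/3)**2 = 28900/9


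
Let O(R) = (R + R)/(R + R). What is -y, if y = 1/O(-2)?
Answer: -1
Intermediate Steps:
O(R) = 1 (O(R) = (2*R)/((2*R)) = (2*R)*(1/(2*R)) = 1)
y = 1 (y = 1/1 = 1)
-y = -1*1 = -1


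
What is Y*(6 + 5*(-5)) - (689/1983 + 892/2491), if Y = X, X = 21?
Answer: -1974406682/4939653 ≈ -399.71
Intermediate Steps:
Y = 21
Y*(6 + 5*(-5)) - (689/1983 + 892/2491) = 21*(6 + 5*(-5)) - (689/1983 + 892/2491) = 21*(6 - 25) - (689*(1/1983) + 892*(1/2491)) = 21*(-19) - (689/1983 + 892/2491) = -399 - 1*3485135/4939653 = -399 - 3485135/4939653 = -1974406682/4939653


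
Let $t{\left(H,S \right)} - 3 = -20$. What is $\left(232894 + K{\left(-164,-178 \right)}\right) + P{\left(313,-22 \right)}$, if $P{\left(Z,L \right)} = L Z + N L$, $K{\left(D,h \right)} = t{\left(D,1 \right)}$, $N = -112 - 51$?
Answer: $229577$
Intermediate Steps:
$t{\left(H,S \right)} = -17$ ($t{\left(H,S \right)} = 3 - 20 = -17$)
$N = -163$
$K{\left(D,h \right)} = -17$
$P{\left(Z,L \right)} = - 163 L + L Z$ ($P{\left(Z,L \right)} = L Z - 163 L = - 163 L + L Z$)
$\left(232894 + K{\left(-164,-178 \right)}\right) + P{\left(313,-22 \right)} = \left(232894 - 17\right) - 22 \left(-163 + 313\right) = 232877 - 3300 = 229577$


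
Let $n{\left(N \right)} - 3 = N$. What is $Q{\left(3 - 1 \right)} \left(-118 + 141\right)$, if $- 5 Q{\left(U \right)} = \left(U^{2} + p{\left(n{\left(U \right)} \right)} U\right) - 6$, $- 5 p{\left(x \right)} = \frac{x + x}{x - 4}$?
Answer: $\frac{138}{5} \approx 27.6$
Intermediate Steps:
$n{\left(N \right)} = 3 + N$
$p{\left(x \right)} = - \frac{2 x}{5 \left(-4 + x\right)}$ ($p{\left(x \right)} = - \frac{\left(x + x\right) \frac{1}{x - 4}}{5} = - \frac{2 x \frac{1}{-4 + x}}{5} = - \frac{2 x}{5 \left(-4 + x\right)}$)
$Q{\left(U \right)} = \frac{6}{5} - \frac{U^{2}}{5} + \frac{2 U \left(3 + U\right)}{5 \left(-5 + 5 U\right)}$ ($Q{\left(U \right)} = - \frac{\left(U^{2} + - \frac{2 \left(3 + U\right)}{-20 + 5 \left(3 + U\right)} U\right) - 6}{5} = - \frac{\left(U^{2} + - \frac{2 \left(3 + U\right)}{-20 + \left(15 + 5 U\right)} U\right) - 6}{5} = - \frac{\left(U^{2} + - \frac{2 \left(3 + U\right)}{-5 + 5 U} U\right) - 6}{5} = - \frac{\left(U^{2} - \frac{2 U \left(3 + U\right)}{-5 + 5 U}\right) - 6}{5} = - \frac{-6 + U^{2} - \frac{2 U \left(3 + U\right)}{-5 + 5 U}}{5} = \frac{6}{5} - \frac{U^{2}}{5} + \frac{2 U \left(3 + U\right)}{5 \left(-5 + 5 U\right)}$)
$Q{\left(3 - 1 \right)} \left(-118 + 141\right) = \frac{-30 - 5 \left(3 - 1\right)^{3} + 7 \left(3 - 1\right)^{2} + 36 \left(3 - 1\right)}{25 \left(-1 + \left(3 - 1\right)\right)} \left(-118 + 141\right) = \frac{-30 - 5 \left(3 - 1\right)^{3} + 7 \left(3 - 1\right)^{2} + 36 \left(3 - 1\right)}{25 \left(-1 + \left(3 - 1\right)\right)} 23 = \frac{-30 - 5 \cdot 2^{3} + 7 \cdot 2^{2} + 36 \cdot 2}{25 \left(-1 + 2\right)} 23 = \frac{-30 - 40 + 7 \cdot 4 + 72}{25 \cdot 1} \cdot 23 = \frac{1}{25} \cdot 1 \left(-30 - 40 + 28 + 72\right) 23 = \frac{1}{25} \cdot 1 \cdot 30 \cdot 23 = \frac{6}{5} \cdot 23 = \frac{138}{5}$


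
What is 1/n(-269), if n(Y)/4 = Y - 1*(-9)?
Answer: -1/1040 ≈ -0.00096154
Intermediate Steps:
n(Y) = 36 + 4*Y (n(Y) = 4*(Y - 1*(-9)) = 4*(Y + 9) = 4*(9 + Y) = 36 + 4*Y)
1/n(-269) = 1/(36 + 4*(-269)) = 1/(36 - 1076) = 1/(-1040) = -1/1040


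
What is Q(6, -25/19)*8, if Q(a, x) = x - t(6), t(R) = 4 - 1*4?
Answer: -200/19 ≈ -10.526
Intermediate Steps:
t(R) = 0 (t(R) = 4 - 4 = 0)
Q(a, x) = x (Q(a, x) = x - 1*0 = x + 0 = x)
Q(6, -25/19)*8 = -25/19*8 = -200/19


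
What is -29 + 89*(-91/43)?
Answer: -9346/43 ≈ -217.35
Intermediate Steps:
-29 + 89*(-91/43) = -29 - 8099/43 = -9346/43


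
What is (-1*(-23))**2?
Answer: 529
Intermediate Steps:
(-1*(-23))**2 = 23**2 = 529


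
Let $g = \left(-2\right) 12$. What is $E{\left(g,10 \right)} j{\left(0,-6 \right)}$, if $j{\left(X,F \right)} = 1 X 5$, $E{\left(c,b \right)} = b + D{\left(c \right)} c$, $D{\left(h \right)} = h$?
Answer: $0$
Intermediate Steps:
$g = -24$
$E{\left(c,b \right)} = b + c^{2}$ ($E{\left(c,b \right)} = b + c c = b + c^{2}$)
$j{\left(X,F \right)} = 5 X$ ($j{\left(X,F \right)} = X 5 = 5 X$)
$E{\left(g,10 \right)} j{\left(0,-6 \right)} = \left(10 + \left(-24\right)^{2}\right) 5 \cdot 0 = \left(10 + 576\right) 0 = 586 \cdot 0 = 0$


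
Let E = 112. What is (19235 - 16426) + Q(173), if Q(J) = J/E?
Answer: 314781/112 ≈ 2810.5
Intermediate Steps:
Q(J) = J/112
(19235 - 16426) + Q(173) = (19235 - 16426) + (1/112)*173 = 2809 + 173/112 = 314781/112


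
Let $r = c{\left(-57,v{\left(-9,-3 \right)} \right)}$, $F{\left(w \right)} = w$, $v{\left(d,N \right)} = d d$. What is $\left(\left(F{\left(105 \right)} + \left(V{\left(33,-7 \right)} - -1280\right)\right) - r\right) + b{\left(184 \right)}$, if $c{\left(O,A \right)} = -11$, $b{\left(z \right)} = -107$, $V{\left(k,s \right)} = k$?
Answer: $1322$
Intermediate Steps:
$v{\left(d,N \right)} = d^{2}$
$r = -11$
$\left(\left(F{\left(105 \right)} + \left(V{\left(33,-7 \right)} - -1280\right)\right) - r\right) + b{\left(184 \right)} = \left(\left(105 + \left(33 - -1280\right)\right) - -11\right) - 107 = \left(\left(105 + \left(33 + 1280\right)\right) + 11\right) - 107 = \left(\left(105 + 1313\right) + 11\right) - 107 = \left(1418 + 11\right) - 107 = 1429 - 107 = 1322$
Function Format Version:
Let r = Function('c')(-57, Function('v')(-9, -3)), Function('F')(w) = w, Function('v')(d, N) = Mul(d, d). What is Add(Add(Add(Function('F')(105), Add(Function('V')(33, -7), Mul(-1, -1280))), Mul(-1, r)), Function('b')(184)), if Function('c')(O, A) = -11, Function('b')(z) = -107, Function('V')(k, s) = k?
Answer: 1322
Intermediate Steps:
Function('v')(d, N) = Pow(d, 2)
r = -11
Add(Add(Add(Function('F')(105), Add(Function('V')(33, -7), Mul(-1, -1280))), Mul(-1, r)), Function('b')(184)) = Add(Add(Add(105, Add(33, Mul(-1, -1280))), Mul(-1, -11)), -107) = Add(Add(Add(105, Add(33, 1280)), 11), -107) = Add(Add(Add(105, 1313), 11), -107) = Add(Add(1418, 11), -107) = Add(1429, -107) = 1322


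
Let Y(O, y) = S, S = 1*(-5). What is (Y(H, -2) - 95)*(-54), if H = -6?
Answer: 5400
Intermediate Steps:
S = -5
Y(O, y) = -5
(Y(H, -2) - 95)*(-54) = (-5 - 95)*(-54) = -100*(-54) = 5400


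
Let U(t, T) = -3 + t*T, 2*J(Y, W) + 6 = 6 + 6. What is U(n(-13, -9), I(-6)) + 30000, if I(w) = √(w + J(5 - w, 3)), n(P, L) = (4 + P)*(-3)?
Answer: 29997 + 27*I*√3 ≈ 29997.0 + 46.765*I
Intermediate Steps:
J(Y, W) = 3 (J(Y, W) = -3 + (6 + 6)/2 = -3 + (½)*12 = -3 + 6 = 3)
n(P, L) = -12 - 3*P
I(w) = √(3 + w) (I(w) = √(w + 3) = √(3 + w))
U(t, T) = -3 + T*t
U(n(-13, -9), I(-6)) + 30000 = (-3 + √(3 - 6)*(-12 - 3*(-13))) + 30000 = (-3 + √(-3)*(-12 + 39)) + 30000 = (-3 + (I*√3)*27) + 30000 = (-3 + 27*I*√3) + 30000 = 29997 + 27*I*√3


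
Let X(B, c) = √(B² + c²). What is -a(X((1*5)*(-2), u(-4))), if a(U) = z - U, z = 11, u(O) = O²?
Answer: -11 + 2*√89 ≈ 7.8680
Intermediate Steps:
a(U) = 11 - U
-a(X((1*5)*(-2), u(-4))) = -(11 - √(((1*5)*(-2))² + ((-4)²)²)) = -(11 - √((5*(-2))² + 16²)) = -(11 - √((-10)² + 256)) = -(11 - √(100 + 256)) = -(11 - √356) = -(11 - 2*√89) = -11 + 2*√89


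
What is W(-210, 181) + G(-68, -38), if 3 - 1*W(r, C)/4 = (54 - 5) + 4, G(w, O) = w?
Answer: -268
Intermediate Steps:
W(r, C) = -200 (W(r, C) = 12 - 4*((54 - 5) + 4) = 12 - 4*(49 + 4) = 12 - 4*53 = 12 - 212 = -200)
W(-210, 181) + G(-68, -38) = -200 - 68 = -268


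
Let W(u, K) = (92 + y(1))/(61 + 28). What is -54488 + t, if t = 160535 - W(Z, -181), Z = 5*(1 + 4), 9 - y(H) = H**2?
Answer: 9438083/89 ≈ 1.0605e+5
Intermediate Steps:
y(H) = 9 - H**2
Z = 25 (Z = 5*5 = 25)
W(u, K) = 100/89 (W(u, K) = (92 + (9 - 1*1**2))/(61 + 28) = (92 + (9 - 1*1))/89 = (92 + (9 - 1))*(1/89) = (92 + 8)*(1/89) = 100*(1/89) = 100/89)
t = 14287515/89 (t = 160535 - 1*100/89 = 160535 - 100/89 = 14287515/89 ≈ 1.6053e+5)
-54488 + t = -54488 + 14287515/89 = 9438083/89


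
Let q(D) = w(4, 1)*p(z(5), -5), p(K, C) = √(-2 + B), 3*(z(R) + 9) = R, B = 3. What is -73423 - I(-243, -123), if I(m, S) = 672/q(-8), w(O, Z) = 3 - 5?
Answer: -73087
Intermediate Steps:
z(R) = -9 + R/3
w(O, Z) = -2
p(K, C) = 1 (p(K, C) = √(-2 + 3) = √1 = 1)
q(D) = -2 (q(D) = -2*1 = -2)
I(m, S) = -336 (I(m, S) = 672/(-2) = 672*(-½) = -336)
-73423 - I(-243, -123) = -73423 - 1*(-336) = -73423 + 336 = -73087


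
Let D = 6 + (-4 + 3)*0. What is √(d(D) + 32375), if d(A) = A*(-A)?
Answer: √32339 ≈ 179.83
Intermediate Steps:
D = 6 (D = 6 - 1*0 = 6 + 0 = 6)
d(A) = -A²
√(d(D) + 32375) = √(-1*6² + 32375) = √(-1*36 + 32375) = √(-36 + 32375) = √32339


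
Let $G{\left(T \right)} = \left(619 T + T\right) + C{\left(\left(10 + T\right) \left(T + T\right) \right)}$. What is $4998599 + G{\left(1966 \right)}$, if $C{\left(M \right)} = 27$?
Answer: $6217546$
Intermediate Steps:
$G{\left(T \right)} = 27 + 620 T$ ($G{\left(T \right)} = \left(619 T + T\right) + 27 = 620 T + 27 = 27 + 620 T$)
$4998599 + G{\left(1966 \right)} = 4998599 + \left(27 + 620 \cdot 1966\right) = 4998599 + \left(27 + 1218920\right) = 4998599 + 1218947 = 6217546$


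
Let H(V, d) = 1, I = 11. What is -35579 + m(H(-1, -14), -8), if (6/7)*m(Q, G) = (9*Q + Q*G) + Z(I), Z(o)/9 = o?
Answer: -106387/3 ≈ -35462.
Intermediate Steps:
Z(o) = 9*o
m(Q, G) = 231/2 + 21*Q/2 + 7*G*Q/6 (m(Q, G) = 7*((9*Q + Q*G) + 9*11)/6 = 7*((9*Q + G*Q) + 99)/6 = 7*(99 + 9*Q + G*Q)/6 = 231/2 + 21*Q/2 + 7*G*Q/6)
-35579 + m(H(-1, -14), -8) = -35579 + (231/2 + (21/2)*1 + (7/6)*(-8)*1) = -35579 + (231/2 + 21/2 - 28/3) = -35579 + 350/3 = -106387/3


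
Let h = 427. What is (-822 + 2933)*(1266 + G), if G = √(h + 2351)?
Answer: 2672526 + 2111*√2778 ≈ 2.7838e+6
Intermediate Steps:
G = √2778 (G = √(427 + 2351) = √2778 ≈ 52.707)
(-822 + 2933)*(1266 + G) = (-822 + 2933)*(1266 + √2778) = 2111*(1266 + √2778) = 2672526 + 2111*√2778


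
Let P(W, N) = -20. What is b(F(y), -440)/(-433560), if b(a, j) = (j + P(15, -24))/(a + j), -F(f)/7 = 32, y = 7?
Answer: -23/14394192 ≈ -1.5979e-6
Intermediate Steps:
F(f) = -224 (F(f) = -7*32 = -224)
b(a, j) = (-20 + j)/(a + j) (b(a, j) = (j - 20)/(a + j) = (-20 + j)/(a + j))
b(F(y), -440)/(-433560) = ((-20 - 440)/(-224 - 440))/(-433560) = (-460/(-664))*(-1/433560) = -1/664*(-460)*(-1/433560) = (115/166)*(-1/433560) = -23/14394192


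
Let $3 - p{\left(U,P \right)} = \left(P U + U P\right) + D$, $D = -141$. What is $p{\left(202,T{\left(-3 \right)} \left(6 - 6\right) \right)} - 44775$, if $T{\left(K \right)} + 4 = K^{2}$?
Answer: $-44631$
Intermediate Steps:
$T{\left(K \right)} = -4 + K^{2}$
$p{\left(U,P \right)} = 144 - 2 P U$ ($p{\left(U,P \right)} = 3 - \left(\left(P U + U P\right) - 141\right) = 3 - \left(\left(P U + P U\right) - 141\right) = 3 - \left(2 P U - 141\right) = 3 - \left(-141 + 2 P U\right) = 144 - 2 P U$)
$p{\left(202,T{\left(-3 \right)} \left(6 - 6\right) \right)} - 44775 = \left(144 - 2 \left(-4 + \left(-3\right)^{2}\right) \left(6 - 6\right) 202\right) - 44775 = \left(144 - 2 \left(-4 + 9\right) 0 \cdot 202\right) - 44775 = \left(144 - 2 \cdot 5 \cdot 0 \cdot 202\right) - 44775 = \left(144 - 0 \cdot 202\right) - 44775 = \left(144 + 0\right) - 44775 = 144 - 44775 = -44631$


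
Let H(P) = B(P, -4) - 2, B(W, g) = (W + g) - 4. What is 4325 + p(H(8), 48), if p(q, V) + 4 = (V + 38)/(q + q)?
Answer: 8599/2 ≈ 4299.5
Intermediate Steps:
B(W, g) = -4 + W + g
H(P) = -10 + P (H(P) = (-4 + P - 4) - 2 = (-8 + P) - 2 = -10 + P)
p(q, V) = -4 + (38 + V)/(2*q) (p(q, V) = -4 + (V + 38)/(q + q) = -4 + (38 + V)/((2*q)) = -4 + (38 + V)*(1/(2*q)) = -4 + (38 + V)/(2*q))
4325 + p(H(8), 48) = 4325 + (38 + 48 - 8*(-10 + 8))/(2*(-10 + 8)) = 4325 + (1/2)*(38 + 48 - 8*(-2))/(-2) = 4325 + (1/2)*(-1/2)*(38 + 48 + 16) = 4325 + (1/2)*(-1/2)*102 = 4325 - 51/2 = 8599/2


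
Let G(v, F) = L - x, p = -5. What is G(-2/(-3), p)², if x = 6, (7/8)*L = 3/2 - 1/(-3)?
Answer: 6724/441 ≈ 15.247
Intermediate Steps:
L = 44/21 (L = 8*(3/2 - 1/(-3))/7 = 8*(3*(½) - 1*(-⅓))/7 = 8*(3/2 + ⅓)/7 = (8/7)*(11/6) = 44/21 ≈ 2.0952)
G(v, F) = -82/21 (G(v, F) = 44/21 - 1*6 = 44/21 - 6 = -82/21)
G(-2/(-3), p)² = (-82/21)² = 6724/441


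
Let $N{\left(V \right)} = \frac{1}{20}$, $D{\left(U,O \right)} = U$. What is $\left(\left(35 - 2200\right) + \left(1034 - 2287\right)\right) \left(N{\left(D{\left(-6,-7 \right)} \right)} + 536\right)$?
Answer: $- \frac{18322189}{10} \approx -1.8322 \cdot 10^{6}$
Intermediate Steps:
$N{\left(V \right)} = \frac{1}{20}$
$\left(\left(35 - 2200\right) + \left(1034 - 2287\right)\right) \left(N{\left(D{\left(-6,-7 \right)} \right)} + 536\right) = \left(\left(35 - 2200\right) + \left(1034 - 2287\right)\right) \left(\frac{1}{20} + 536\right) = \left(\left(35 - 2200\right) - 1253\right) \frac{10721}{20} = \left(-2165 - 1253\right) \frac{10721}{20} = \left(-3418\right) \frac{10721}{20} = - \frac{18322189}{10}$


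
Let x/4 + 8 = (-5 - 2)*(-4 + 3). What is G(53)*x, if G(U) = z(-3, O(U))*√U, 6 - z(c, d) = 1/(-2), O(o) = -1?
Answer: -26*√53 ≈ -189.28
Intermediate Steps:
z(c, d) = 13/2 (z(c, d) = 6 - 1/(-2) = 6 - 1*(-½) = 6 + ½ = 13/2)
x = -4 (x = -32 + 4*((-5 - 2)*(-4 + 3)) = -32 + 4*(-7*(-1)) = -32 + 4*7 = -32 + 28 = -4)
G(U) = 13*√U/2
G(53)*x = (13*√53/2)*(-4) = -26*√53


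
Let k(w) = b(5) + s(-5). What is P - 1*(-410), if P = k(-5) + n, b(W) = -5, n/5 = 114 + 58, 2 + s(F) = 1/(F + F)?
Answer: 12629/10 ≈ 1262.9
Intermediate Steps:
s(F) = -2 + 1/(2*F) (s(F) = -2 + 1/(F + F) = -2 + 1/(2*F))
n = 860 (n = 5*(114 + 58) = 5*172 = 860)
k(w) = -71/10 (k(w) = -5 + (-2 + (½)/(-5)) = -5 + (-2 + (½)*(-⅕)) = -5 + (-2 - ⅒) = -5 - 21/10 = -71/10)
P = 8529/10 (P = -71/10 + 860 = 8529/10 ≈ 852.90)
P - 1*(-410) = 8529/10 - 1*(-410) = 8529/10 + 410 = 12629/10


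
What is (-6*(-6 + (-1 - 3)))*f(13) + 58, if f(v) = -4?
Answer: -182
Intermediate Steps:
(-6*(-6 + (-1 - 3)))*f(13) + 58 = -6*(-6 + (-1 - 3))*(-4) + 58 = -6*(-6 - 4)*(-4) + 58 = -6*(-10)*(-4) + 58 = 60*(-4) + 58 = -240 + 58 = -182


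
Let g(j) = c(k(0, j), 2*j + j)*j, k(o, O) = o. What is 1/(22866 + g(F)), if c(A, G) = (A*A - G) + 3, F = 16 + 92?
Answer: -1/11802 ≈ -8.4731e-5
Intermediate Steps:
F = 108
c(A, G) = 3 + A² - G (c(A, G) = (A² - G) + 3 = 3 + A² - G)
g(j) = j*(3 - 3*j) (g(j) = (3 + 0² - (2*j + j))*j = (3 + 0 - 3*j)*j = (3 - 3*j)*j = j*(3 - 3*j))
1/(22866 + g(F)) = 1/(22866 + 3*108*(1 - 1*108)) = 1/(22866 + 3*108*(1 - 108)) = 1/(22866 + 3*108*(-107)) = 1/(22866 - 34668) = 1/(-11802) = -1/11802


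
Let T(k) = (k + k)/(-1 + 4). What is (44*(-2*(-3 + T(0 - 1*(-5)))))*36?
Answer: -1056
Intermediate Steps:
T(k) = 2*k/3 (T(k) = (2*k)/3 = (2*k)*(⅓) = 2*k/3)
(44*(-2*(-3 + T(0 - 1*(-5)))))*36 = (44*(-2*(-3 + 2*(0 - 1*(-5))/3)))*36 = (44*(-2*(-3 + 2*(0 + 5)/3)))*36 = (44*(-2*(-3 + (⅔)*5)))*36 = (44*(-2*(-3 + 10/3)))*36 = (44*(-2*⅓))*36 = (44*(-⅔))*36 = -88/3*36 = -1056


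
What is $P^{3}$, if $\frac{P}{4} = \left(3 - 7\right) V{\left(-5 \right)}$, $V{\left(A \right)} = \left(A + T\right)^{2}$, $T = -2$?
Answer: $-481890304$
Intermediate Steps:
$V{\left(A \right)} = \left(-2 + A\right)^{2}$ ($V{\left(A \right)} = \left(A - 2\right)^{2} = \left(-2 + A\right)^{2}$)
$P = -784$ ($P = 4 \left(3 - 7\right) \left(-2 - 5\right)^{2} = 4 \left(- 4 \left(-7\right)^{2}\right) = 4 \left(\left(-4\right) 49\right) = 4 \left(-196\right) = -784$)
$P^{3} = \left(-784\right)^{3} = -481890304$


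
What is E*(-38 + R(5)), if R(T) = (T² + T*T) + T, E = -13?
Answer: -221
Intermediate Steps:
R(T) = T + 2*T² (R(T) = (T² + T²) + T = 2*T² + T = T + 2*T²)
E*(-38 + R(5)) = -13*(-38 + 5*(1 + 2*5)) = -13*(-38 + 5*(1 + 10)) = -13*(-38 + 5*11) = -13*(-38 + 55) = -13*17 = -221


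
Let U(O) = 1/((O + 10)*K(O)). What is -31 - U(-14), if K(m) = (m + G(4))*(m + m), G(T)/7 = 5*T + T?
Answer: -534689/17248 ≈ -31.000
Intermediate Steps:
G(T) = 42*T (G(T) = 7*(5*T + T) = 7*(6*T) = 42*T)
K(m) = 2*m*(168 + m) (K(m) = (m + 42*4)*(m + m) = (m + 168)*(2*m) = (168 + m)*(2*m) = 2*m*(168 + m))
U(O) = 1/(2*O*(10 + O)*(168 + O)) (U(O) = 1/((O + 10)*((2*O*(168 + O)))) = (1/(2*O*(168 + O)))/(10 + O) = 1/(2*O*(10 + O)*(168 + O)))
-31 - U(-14) = -31 - 1/(2*(-14)*(10 - 14)*(168 - 14)) = -31 - (-1)/(2*14*(-4)*154) = -31 - (-1)*(-1)/(2*14*4*154) = -31 - 1*1/17248 = -31 - 1/17248 = -534689/17248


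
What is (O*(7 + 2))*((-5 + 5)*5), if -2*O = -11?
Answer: 0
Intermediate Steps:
O = 11/2 (O = -½*(-11) = 11/2 ≈ 5.5000)
(O*(7 + 2))*((-5 + 5)*5) = (11*(7 + 2)/2)*((-5 + 5)*5) = ((11/2)*9)*(0*5) = (99/2)*0 = 0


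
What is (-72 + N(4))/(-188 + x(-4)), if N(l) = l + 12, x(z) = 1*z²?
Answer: 14/43 ≈ 0.32558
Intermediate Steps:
x(z) = z²
N(l) = 12 + l
(-72 + N(4))/(-188 + x(-4)) = (-72 + (12 + 4))/(-188 + (-4)²) = (-72 + 16)/(-188 + 16) = -56/(-172) = -56*(-1/172) = 14/43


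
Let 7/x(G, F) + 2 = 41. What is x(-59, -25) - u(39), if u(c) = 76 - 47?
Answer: -1124/39 ≈ -28.821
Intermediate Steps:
x(G, F) = 7/39 (x(G, F) = 7/(-2 + 41) = 7/39)
u(c) = 29
x(-59, -25) - u(39) = 7/39 - 1*29 = 7/39 - 29 = -1124/39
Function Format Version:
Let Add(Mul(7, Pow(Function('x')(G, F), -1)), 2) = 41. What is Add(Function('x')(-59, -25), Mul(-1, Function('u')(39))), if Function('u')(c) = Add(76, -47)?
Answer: Rational(-1124, 39) ≈ -28.821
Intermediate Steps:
Function('x')(G, F) = Rational(7, 39) (Function('x')(G, F) = Mul(7, Pow(Add(-2, 41), -1)) = Mul(7, Pow(39, -1)) = Mul(7, Rational(1, 39)) = Rational(7, 39))
Function('u')(c) = 29
Add(Function('x')(-59, -25), Mul(-1, Function('u')(39))) = Add(Rational(7, 39), Mul(-1, 29)) = Add(Rational(7, 39), -29) = Rational(-1124, 39)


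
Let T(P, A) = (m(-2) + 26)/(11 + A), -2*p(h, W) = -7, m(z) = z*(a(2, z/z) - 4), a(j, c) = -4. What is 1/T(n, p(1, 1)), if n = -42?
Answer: 29/84 ≈ 0.34524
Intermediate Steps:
m(z) = -8*z (m(z) = z*(-4 - 4) = z*(-8) = -8*z)
p(h, W) = 7/2 (p(h, W) = -1/2*(-7) = 7/2)
T(P, A) = 42/(11 + A) (T(P, A) = (-8*(-2) + 26)/(11 + A) = (16 + 26)/(11 + A) = 42/(11 + A))
1/T(n, p(1, 1)) = 1/(42/(11 + 7/2)) = 1/(42/(29/2)) = 1/(42*(2/29)) = 1/(84/29) = 29/84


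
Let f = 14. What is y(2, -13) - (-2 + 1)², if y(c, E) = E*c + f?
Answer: -13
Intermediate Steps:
y(c, E) = 14 + E*c (y(c, E) = E*c + 14 = 14 + E*c)
y(2, -13) - (-2 + 1)² = (14 - 13*2) - (-2 + 1)² = (14 - 26) - 1*(-1)² = -12 - 1*1 = -12 - 1 = -13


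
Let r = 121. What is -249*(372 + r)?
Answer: -122757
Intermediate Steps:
-249*(372 + r) = -249*(372 + 121) = -249*493 = -122757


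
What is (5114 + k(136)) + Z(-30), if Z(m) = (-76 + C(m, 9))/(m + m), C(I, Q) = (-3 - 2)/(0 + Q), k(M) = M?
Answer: 2835689/540 ≈ 5251.3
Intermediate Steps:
C(I, Q) = -5/Q
Z(m) = -689/(18*m) (Z(m) = (-76 - 5/9)/(m + m) = (-76 - 5*1/9)/((2*m)) = (-76 - 5/9)*(1/(2*m)) = -689/(18*m))
(5114 + k(136)) + Z(-30) = (5114 + 136) - 689/18/(-30) = 5250 - 689/18*(-1/30) = 5250 + 689/540 = 2835689/540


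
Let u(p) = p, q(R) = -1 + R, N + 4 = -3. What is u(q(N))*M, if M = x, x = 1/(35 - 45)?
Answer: 4/5 ≈ 0.80000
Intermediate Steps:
N = -7 (N = -4 - 3 = -7)
x = -1/10 (x = 1/(-10) = -1/10 ≈ -0.10000)
M = -1/10 ≈ -0.10000
u(q(N))*M = (-1 - 7)*(-1/10) = -8*(-1/10) = 4/5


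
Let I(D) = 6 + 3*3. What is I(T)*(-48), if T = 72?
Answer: -720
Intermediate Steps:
I(D) = 15 (I(D) = 6 + 9 = 15)
I(T)*(-48) = 15*(-48) = -720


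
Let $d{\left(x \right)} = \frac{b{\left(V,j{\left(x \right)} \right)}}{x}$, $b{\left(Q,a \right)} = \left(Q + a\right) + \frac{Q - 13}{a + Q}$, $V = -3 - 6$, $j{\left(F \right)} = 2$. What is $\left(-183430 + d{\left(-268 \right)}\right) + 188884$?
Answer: $\frac{10231731}{1876} \approx 5454.0$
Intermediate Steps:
$V = -9$ ($V = -3 - 6 = -9$)
$b{\left(Q,a \right)} = Q + a + \frac{-13 + Q}{Q + a}$ ($b{\left(Q,a \right)} = \left(Q + a\right) + \frac{-13 + Q}{Q + a} = Q + a + \frac{-13 + Q}{Q + a}$)
$d{\left(x \right)} = - \frac{27}{7 x}$ ($d{\left(x \right)} = \frac{\frac{1}{-9 + 2} \left(-13 - 9 + \left(-9\right)^{2} + 2^{2} + 2 \left(-9\right) 2\right)}{x} = \frac{\frac{1}{-7} \left(-13 - 9 + 81 + 4 - 36\right)}{x} = \frac{\left(- \frac{1}{7}\right) 27}{x} = - \frac{27}{7 x}$)
$\left(-183430 + d{\left(-268 \right)}\right) + 188884 = \left(-183430 - \frac{27}{7 \left(-268\right)}\right) + 188884 = \left(-183430 - - \frac{27}{1876}\right) + 188884 = \left(-183430 + \frac{27}{1876}\right) + 188884 = - \frac{344114653}{1876} + 188884 = \frac{10231731}{1876}$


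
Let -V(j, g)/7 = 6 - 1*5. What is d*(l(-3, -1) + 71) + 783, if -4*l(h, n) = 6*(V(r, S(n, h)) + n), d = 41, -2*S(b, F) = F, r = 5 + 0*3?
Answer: 4186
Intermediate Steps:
r = 5 (r = 5 + 0 = 5)
S(b, F) = -F/2
V(j, g) = -7 (V(j, g) = -7*(6 - 1*5) = -7*(6 - 5) = -7*1 = -7)
l(h, n) = 21/2 - 3*n/2 (l(h, n) = -3*(-7 + n)/2 = -(-42 + 6*n)/4 = 21/2 - 3*n/2)
d*(l(-3, -1) + 71) + 783 = 41*((21/2 - 3/2*(-1)) + 71) + 783 = 41*((21/2 + 3/2) + 71) + 783 = 41*(12 + 71) + 783 = 41*83 + 783 = 3403 + 783 = 4186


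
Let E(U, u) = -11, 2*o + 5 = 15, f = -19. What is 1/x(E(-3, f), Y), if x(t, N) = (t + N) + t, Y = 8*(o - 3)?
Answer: -1/6 ≈ -0.16667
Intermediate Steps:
o = 5 (o = -5/2 + (1/2)*15 = -5/2 + 15/2 = 5)
Y = 16 (Y = 8*(5 - 3) = 8*2 = 16)
x(t, N) = N + 2*t (x(t, N) = (N + t) + t = N + 2*t)
1/x(E(-3, f), Y) = 1/(16 + 2*(-11)) = 1/(16 - 22) = 1/(-6) = -1/6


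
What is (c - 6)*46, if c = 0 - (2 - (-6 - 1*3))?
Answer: -782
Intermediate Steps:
c = -11 (c = 0 - (2 - (-6 - 3)) = 0 - (2 - 1*(-9)) = 0 - (2 + 9) = 0 - 1*11 = 0 - 11 = -11)
(c - 6)*46 = (-11 - 6)*46 = -17*46 = -782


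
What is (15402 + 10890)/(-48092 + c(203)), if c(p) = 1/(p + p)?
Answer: -10674552/19525351 ≈ -0.54670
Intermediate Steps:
c(p) = 1/(2*p)
(15402 + 10890)/(-48092 + c(203)) = (15402 + 10890)/(-48092 + (1/2)/203) = 26292/(-48092 + (1/2)*(1/203)) = 26292/(-48092 + 1/406) = 26292/(-19525351/406) = 26292*(-406/19525351) = -10674552/19525351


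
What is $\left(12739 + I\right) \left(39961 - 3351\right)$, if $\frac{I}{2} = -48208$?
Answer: $-3063414970$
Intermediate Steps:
$I = -96416$ ($I = 2 \left(-48208\right) = -96416$)
$\left(12739 + I\right) \left(39961 - 3351\right) = \left(12739 - 96416\right) \left(39961 - 3351\right) = \left(-83677\right) 36610 = -3063414970$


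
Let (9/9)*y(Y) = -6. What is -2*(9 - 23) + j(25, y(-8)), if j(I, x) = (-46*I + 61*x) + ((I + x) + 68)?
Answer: -1401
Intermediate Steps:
y(Y) = -6
j(I, x) = 68 - 45*I + 62*x (j(I, x) = (-46*I + 61*x) + (68 + I + x) = 68 - 45*I + 62*x)
-2*(9 - 23) + j(25, y(-8)) = -2*(9 - 23) + (68 - 45*25 + 62*(-6)) = -2*(-14) + (68 - 1125 - 372) = 28 - 1429 = -1401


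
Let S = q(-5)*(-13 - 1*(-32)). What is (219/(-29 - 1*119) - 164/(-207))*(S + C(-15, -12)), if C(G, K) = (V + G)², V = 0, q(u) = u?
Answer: -1368965/15318 ≈ -89.370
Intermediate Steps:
C(G, K) = G² (C(G, K) = (0 + G)² = G²)
S = -95 (S = -5*(-13 - 1*(-32)) = -5*(-13 + 32) = -5*19 = -95)
(219/(-29 - 1*119) - 164/(-207))*(S + C(-15, -12)) = (219/(-29 - 1*119) - 164/(-207))*(-95 + (-15)²) = (219/(-29 - 119) - 164*(-1/207))*(-95 + 225) = (219/(-148) + 164/207)*130 = (219*(-1/148) + 164/207)*130 = (-219/148 + 164/207)*130 = -21061/30636*130 = -1368965/15318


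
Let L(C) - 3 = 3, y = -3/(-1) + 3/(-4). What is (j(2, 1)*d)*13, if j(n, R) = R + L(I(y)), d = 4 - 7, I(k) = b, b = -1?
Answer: -273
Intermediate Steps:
y = 9/4 (y = -3*(-1) + 3*(-¼) = 3 - ¾ = 9/4 ≈ 2.2500)
I(k) = -1
d = -3
L(C) = 6 (L(C) = 3 + 3 = 6)
j(n, R) = 6 + R (j(n, R) = R + 6 = 6 + R)
(j(2, 1)*d)*13 = ((6 + 1)*(-3))*13 = (7*(-3))*13 = -21*13 = -273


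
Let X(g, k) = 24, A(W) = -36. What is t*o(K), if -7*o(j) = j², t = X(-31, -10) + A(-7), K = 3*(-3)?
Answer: 972/7 ≈ 138.86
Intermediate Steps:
K = -9
t = -12 (t = 24 - 36 = -12)
o(j) = -j²/7
t*o(K) = -(-12)*(-9)²/7 = -(-12)*81/7 = -12*(-81/7) = 972/7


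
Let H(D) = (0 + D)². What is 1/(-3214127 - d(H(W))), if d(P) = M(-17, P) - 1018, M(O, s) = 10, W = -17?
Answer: -1/3213119 ≈ -3.1122e-7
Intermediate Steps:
H(D) = D²
d(P) = -1008 (d(P) = 10 - 1018 = -1008)
1/(-3214127 - d(H(W))) = 1/(-3214127 - 1*(-1008)) = 1/(-3214127 + 1008) = 1/(-3213119) = -1/3213119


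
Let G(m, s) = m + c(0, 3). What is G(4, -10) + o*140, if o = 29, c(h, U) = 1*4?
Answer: 4068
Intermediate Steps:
c(h, U) = 4
G(m, s) = 4 + m (G(m, s) = m + 4 = 4 + m)
G(4, -10) + o*140 = (4 + 4) + 29*140 = 8 + 4060 = 4068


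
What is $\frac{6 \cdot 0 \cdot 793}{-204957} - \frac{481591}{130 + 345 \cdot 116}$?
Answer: $- \frac{43781}{3650} \approx -11.995$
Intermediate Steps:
$\frac{6 \cdot 0 \cdot 793}{-204957} - \frac{481591}{130 + 345 \cdot 116} = 0 \cdot 793 \left(- \frac{1}{204957}\right) - \frac{481591}{130 + 40020} = 0 \left(- \frac{1}{204957}\right) - \frac{481591}{40150} = 0 - \frac{43781}{3650} = - \frac{43781}{3650}$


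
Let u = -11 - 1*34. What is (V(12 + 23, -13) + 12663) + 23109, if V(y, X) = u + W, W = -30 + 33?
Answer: 35730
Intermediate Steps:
u = -45 (u = -11 - 34 = -45)
W = 3
V(y, X) = -42 (V(y, X) = -45 + 3 = -42)
(V(12 + 23, -13) + 12663) + 23109 = (-42 + 12663) + 23109 = 12621 + 23109 = 35730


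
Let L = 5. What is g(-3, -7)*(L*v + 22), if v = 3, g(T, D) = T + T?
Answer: -222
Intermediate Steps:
g(T, D) = 2*T
g(-3, -7)*(L*v + 22) = (2*(-3))*(5*3 + 22) = -6*(15 + 22) = -6*37 = -222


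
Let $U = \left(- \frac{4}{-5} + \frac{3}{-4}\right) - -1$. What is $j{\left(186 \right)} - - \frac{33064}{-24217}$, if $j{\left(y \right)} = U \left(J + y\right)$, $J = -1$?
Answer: $\frac{18684353}{96868} \approx 192.88$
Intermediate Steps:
$U = \frac{21}{20}$ ($U = \left(\left(-4\right) \left(- \frac{1}{5}\right) + 3 \left(- \frac{1}{4}\right)\right) + 1 = \left(\frac{4}{5} - \frac{3}{4}\right) + 1 = \frac{1}{20} + 1 = \frac{21}{20} \approx 1.05$)
$j{\left(y \right)} = - \frac{21}{20} + \frac{21 y}{20}$ ($j{\left(y \right)} = \frac{21 \left(-1 + y\right)}{20} = - \frac{21}{20} + \frac{21 y}{20}$)
$j{\left(186 \right)} - - \frac{33064}{-24217} = \left(- \frac{21}{20} + \frac{21}{20} \cdot 186\right) - - \frac{33064}{-24217} = \left(- \frac{21}{20} + \frac{1953}{10}\right) - \left(-33064\right) \left(- \frac{1}{24217}\right) = \frac{777}{4} - \frac{33064}{24217} = \frac{18684353}{96868}$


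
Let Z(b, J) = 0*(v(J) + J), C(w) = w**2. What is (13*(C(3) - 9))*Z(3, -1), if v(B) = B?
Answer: 0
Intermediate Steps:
Z(b, J) = 0 (Z(b, J) = 0*(J + J) = 0*(2*J) = 0)
(13*(C(3) - 9))*Z(3, -1) = (13*(3**2 - 9))*0 = (13*(9 - 9))*0 = (13*0)*0 = 0*0 = 0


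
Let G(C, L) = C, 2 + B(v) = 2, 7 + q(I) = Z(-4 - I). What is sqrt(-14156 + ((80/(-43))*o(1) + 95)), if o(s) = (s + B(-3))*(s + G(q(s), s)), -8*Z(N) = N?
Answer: I*sqrt(14051) ≈ 118.54*I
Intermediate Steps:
Z(N) = -N/8
q(I) = -13/2 + I/8 (q(I) = -7 - (-4 - I)/8 = -7 + (1/2 + I/8) = -13/2 + I/8)
B(v) = 0 (B(v) = -2 + 2 = 0)
o(s) = s*(-13/2 + 9*s/8) (o(s) = (s + 0)*(s + (-13/2 + s/8)) = s*(-13/2 + 9*s/8))
sqrt(-14156 + ((80/(-43))*o(1) + 95)) = sqrt(-14156 + ((80/(-43))*((1/8)*1*(-52 + 9*1)) + 95)) = sqrt(-14156 + ((80*(-1/43))*((1/8)*1*(-52 + 9)) + 95)) = sqrt(-14156 + (-10*(-43)/43 + 95)) = sqrt(-14156 + (-80/43*(-43/8) + 95)) = sqrt(-14156 + (10 + 95)) = sqrt(-14156 + 105) = sqrt(-14051) = I*sqrt(14051)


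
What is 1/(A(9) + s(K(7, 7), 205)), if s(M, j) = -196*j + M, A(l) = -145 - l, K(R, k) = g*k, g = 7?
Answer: -1/40285 ≈ -2.4823e-5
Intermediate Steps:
K(R, k) = 7*k
s(M, j) = M - 196*j
1/(A(9) + s(K(7, 7), 205)) = 1/((-145 - 1*9) + (7*7 - 196*205)) = 1/((-145 - 9) + (49 - 40180)) = 1/(-154 - 40131) = 1/(-40285) = -1/40285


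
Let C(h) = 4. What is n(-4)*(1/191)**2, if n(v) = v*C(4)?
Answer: -16/36481 ≈ -0.00043858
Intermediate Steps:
n(v) = 4*v (n(v) = v*4 = 4*v)
n(-4)*(1/191)**2 = (4*(-4))*(1/191)**2 = -16*(1/191)**2 = -16*1/36481 = -16/36481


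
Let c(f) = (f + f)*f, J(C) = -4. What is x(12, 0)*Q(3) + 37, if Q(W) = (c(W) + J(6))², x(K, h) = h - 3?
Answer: -551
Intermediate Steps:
c(f) = 2*f² (c(f) = (2*f)*f = 2*f²)
x(K, h) = -3 + h
Q(W) = (-4 + 2*W²)² (Q(W) = (2*W² - 4)² = (-4 + 2*W²)²)
x(12, 0)*Q(3) + 37 = (-3 + 0)*(4*(-2 + 3²)²) + 37 = -12*(-2 + 9)² + 37 = -12*7² + 37 = -12*49 + 37 = -3*196 + 37 = -588 + 37 = -551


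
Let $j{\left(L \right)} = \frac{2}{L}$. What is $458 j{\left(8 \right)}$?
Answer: $\frac{229}{2} \approx 114.5$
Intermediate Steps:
$458 j{\left(8 \right)} = 458 \cdot \frac{2}{8} = 458 \cdot 2 \cdot \frac{1}{8} = 458 \cdot \frac{1}{4} = \frac{229}{2}$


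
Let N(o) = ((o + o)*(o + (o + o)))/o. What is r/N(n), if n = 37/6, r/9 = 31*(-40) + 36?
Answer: -10836/37 ≈ -292.86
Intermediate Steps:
r = -10836 (r = 9*(31*(-40) + 36) = 9*(-1240 + 36) = 9*(-1204) = -10836)
n = 37/6 (n = 37*(⅙) = 37/6 ≈ 6.1667)
N(o) = 6*o (N(o) = ((2*o)*(o + 2*o))/o = ((2*o)*(3*o))/o = (6*o²)/o = 6*o)
r/N(n) = -10836/(6*(37/6)) = -10836/37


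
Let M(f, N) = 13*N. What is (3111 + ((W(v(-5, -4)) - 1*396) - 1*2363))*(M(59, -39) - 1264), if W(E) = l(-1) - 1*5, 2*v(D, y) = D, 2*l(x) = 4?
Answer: -618079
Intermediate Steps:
l(x) = 2 (l(x) = (1/2)*4 = 2)
v(D, y) = D/2
W(E) = -3 (W(E) = 2 - 1*5 = 2 - 5 = -3)
(3111 + ((W(v(-5, -4)) - 1*396) - 1*2363))*(M(59, -39) - 1264) = (3111 + ((-3 - 1*396) - 1*2363))*(13*(-39) - 1264) = (3111 + ((-3 - 396) - 2363))*(-507 - 1264) = (3111 + (-399 - 2363))*(-1771) = (3111 - 2762)*(-1771) = 349*(-1771) = -618079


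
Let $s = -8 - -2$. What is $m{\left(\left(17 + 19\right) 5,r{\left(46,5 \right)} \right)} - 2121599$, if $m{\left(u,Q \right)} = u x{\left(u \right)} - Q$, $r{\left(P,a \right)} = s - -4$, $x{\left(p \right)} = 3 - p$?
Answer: $-2153457$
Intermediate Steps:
$s = -6$ ($s = -8 + 2 = -6$)
$r{\left(P,a \right)} = -2$ ($r{\left(P,a \right)} = -6 - -4 = -6 + 4 = -2$)
$m{\left(u,Q \right)} = - Q + u \left(3 - u\right)$ ($m{\left(u,Q \right)} = u \left(3 - u\right) - Q = - Q + u \left(3 - u\right)$)
$m{\left(\left(17 + 19\right) 5,r{\left(46,5 \right)} \right)} - 2121599 = \left(\left(-1\right) \left(-2\right) - \left(17 + 19\right) 5 \left(-3 + \left(17 + 19\right) 5\right)\right) - 2121599 = \left(2 - 36 \cdot 5 \left(-3 + 36 \cdot 5\right)\right) - 2121599 = \left(2 - 180 \left(-3 + 180\right)\right) - 2121599 = \left(2 - 180 \cdot 177\right) - 2121599 = \left(2 - 31860\right) - 2121599 = -31858 - 2121599 = -2153457$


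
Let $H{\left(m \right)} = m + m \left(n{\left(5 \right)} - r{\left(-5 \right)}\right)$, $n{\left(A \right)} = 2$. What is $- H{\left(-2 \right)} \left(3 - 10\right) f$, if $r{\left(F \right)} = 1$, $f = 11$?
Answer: $-308$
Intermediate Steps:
$H{\left(m \right)} = 2 m$ ($H{\left(m \right)} = m + m \left(2 - 1\right) = m + m 1 = m + m = 2 m$)
$- H{\left(-2 \right)} \left(3 - 10\right) f = - 2 \left(-2\right) \left(3 - 10\right) 11 = \left(-1\right) \left(-4\right) \left(\left(-7\right) 11\right) = 4 \left(-77\right) = -308$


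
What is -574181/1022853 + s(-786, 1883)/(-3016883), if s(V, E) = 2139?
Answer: -1734424780390/3085827827199 ≈ -0.56206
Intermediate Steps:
-574181/1022853 + s(-786, 1883)/(-3016883) = -574181/1022853 + 2139/(-3016883) = -574181*1/1022853 + 2139*(-1/3016883) = -574181/1022853 - 2139/3016883 = -1734424780390/3085827827199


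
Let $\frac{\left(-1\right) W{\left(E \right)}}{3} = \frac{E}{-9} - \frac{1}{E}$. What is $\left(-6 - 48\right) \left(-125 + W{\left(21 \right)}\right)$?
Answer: $\frac{44550}{7} \approx 6364.3$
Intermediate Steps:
$W{\left(E \right)} = \frac{3}{E} + \frac{E}{3}$ ($W{\left(E \right)} = - 3 \left(\frac{E}{-9} - \frac{1}{E}\right) = - 3 \left(E \left(- \frac{1}{9}\right) - \frac{1}{E}\right) = - 3 \left(- \frac{E}{9} - \frac{1}{E}\right) = - 3 \left(- \frac{1}{E} - \frac{E}{9}\right) = \frac{3}{E} + \frac{E}{3}$)
$\left(-6 - 48\right) \left(-125 + W{\left(21 \right)}\right) = \left(-6 - 48\right) \left(-125 + \left(\frac{3}{21} + \frac{1}{3} \cdot 21\right)\right) = - 54 \left(-125 + \left(3 \cdot \frac{1}{21} + 7\right)\right) = - 54 \left(-125 + \left(\frac{1}{7} + 7\right)\right) = - 54 \left(-125 + \frac{50}{7}\right) = \left(-54\right) \left(- \frac{825}{7}\right) = \frac{44550}{7}$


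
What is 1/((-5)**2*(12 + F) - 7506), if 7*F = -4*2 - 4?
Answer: -7/50742 ≈ -0.00013795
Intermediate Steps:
F = -12/7 (F = (-4*2 - 4)/7 = (-8 - 4)/7 = (1/7)*(-12) = -12/7 ≈ -1.7143)
1/((-5)**2*(12 + F) - 7506) = 1/((-5)**2*(12 - 12/7) - 7506) = 1/(25*(72/7) - 7506) = 1/(1800/7 - 7506) = 1/(-50742/7) = -7/50742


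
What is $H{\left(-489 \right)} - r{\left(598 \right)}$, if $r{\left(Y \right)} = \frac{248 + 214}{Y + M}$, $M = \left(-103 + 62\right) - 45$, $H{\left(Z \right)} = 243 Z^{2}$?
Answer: $\frac{14875238937}{256} \approx 5.8106 \cdot 10^{7}$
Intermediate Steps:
$M = -86$ ($M = -41 - 45 = -86$)
$r{\left(Y \right)} = \frac{462}{-86 + Y}$ ($r{\left(Y \right)} = \frac{248 + 214}{Y - 86} = \frac{462}{-86 + Y}$)
$H{\left(-489 \right)} - r{\left(598 \right)} = 243 \left(-489\right)^{2} - \frac{462}{-86 + 598} = 243 \cdot 239121 - \frac{462}{512} = 58106403 - 462 \cdot \frac{1}{512} = 58106403 - \frac{231}{256} = \frac{14875238937}{256}$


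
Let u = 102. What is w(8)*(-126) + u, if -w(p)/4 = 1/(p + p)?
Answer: 267/2 ≈ 133.50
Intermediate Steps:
w(p) = -2/p (w(p) = -4/(p + p) = -4*1/(2*p) = -2/p)
w(8)*(-126) + u = -2/8*(-126) + 102 = -2*⅛*(-126) + 102 = -¼*(-126) + 102 = 63/2 + 102 = 267/2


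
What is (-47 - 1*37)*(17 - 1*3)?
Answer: -1176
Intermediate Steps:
(-47 - 1*37)*(17 - 1*3) = (-47 - 37)*(17 - 3) = -84*14 = -1176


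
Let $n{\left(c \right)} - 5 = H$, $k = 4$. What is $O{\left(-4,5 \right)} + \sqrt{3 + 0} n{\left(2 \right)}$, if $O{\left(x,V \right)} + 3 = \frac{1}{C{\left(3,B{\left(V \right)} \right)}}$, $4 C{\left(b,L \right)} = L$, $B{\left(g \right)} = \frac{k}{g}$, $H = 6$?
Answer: $2 + 11 \sqrt{3} \approx 21.053$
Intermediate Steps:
$B{\left(g \right)} = \frac{4}{g}$
$C{\left(b,L \right)} = \frac{L}{4}$
$n{\left(c \right)} = 11$ ($n{\left(c \right)} = 5 + 6 = 11$)
$O{\left(x,V \right)} = -3 + V$ ($O{\left(x,V \right)} = -3 + \frac{1}{\frac{1}{4} \frac{4}{V}} = -3 + \frac{1}{\frac{1}{V}} = -3 + V$)
$O{\left(-4,5 \right)} + \sqrt{3 + 0} n{\left(2 \right)} = \left(-3 + 5\right) + \sqrt{3 + 0} \cdot 11 = 2 + \sqrt{3} \cdot 11 = 2 + 11 \sqrt{3}$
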